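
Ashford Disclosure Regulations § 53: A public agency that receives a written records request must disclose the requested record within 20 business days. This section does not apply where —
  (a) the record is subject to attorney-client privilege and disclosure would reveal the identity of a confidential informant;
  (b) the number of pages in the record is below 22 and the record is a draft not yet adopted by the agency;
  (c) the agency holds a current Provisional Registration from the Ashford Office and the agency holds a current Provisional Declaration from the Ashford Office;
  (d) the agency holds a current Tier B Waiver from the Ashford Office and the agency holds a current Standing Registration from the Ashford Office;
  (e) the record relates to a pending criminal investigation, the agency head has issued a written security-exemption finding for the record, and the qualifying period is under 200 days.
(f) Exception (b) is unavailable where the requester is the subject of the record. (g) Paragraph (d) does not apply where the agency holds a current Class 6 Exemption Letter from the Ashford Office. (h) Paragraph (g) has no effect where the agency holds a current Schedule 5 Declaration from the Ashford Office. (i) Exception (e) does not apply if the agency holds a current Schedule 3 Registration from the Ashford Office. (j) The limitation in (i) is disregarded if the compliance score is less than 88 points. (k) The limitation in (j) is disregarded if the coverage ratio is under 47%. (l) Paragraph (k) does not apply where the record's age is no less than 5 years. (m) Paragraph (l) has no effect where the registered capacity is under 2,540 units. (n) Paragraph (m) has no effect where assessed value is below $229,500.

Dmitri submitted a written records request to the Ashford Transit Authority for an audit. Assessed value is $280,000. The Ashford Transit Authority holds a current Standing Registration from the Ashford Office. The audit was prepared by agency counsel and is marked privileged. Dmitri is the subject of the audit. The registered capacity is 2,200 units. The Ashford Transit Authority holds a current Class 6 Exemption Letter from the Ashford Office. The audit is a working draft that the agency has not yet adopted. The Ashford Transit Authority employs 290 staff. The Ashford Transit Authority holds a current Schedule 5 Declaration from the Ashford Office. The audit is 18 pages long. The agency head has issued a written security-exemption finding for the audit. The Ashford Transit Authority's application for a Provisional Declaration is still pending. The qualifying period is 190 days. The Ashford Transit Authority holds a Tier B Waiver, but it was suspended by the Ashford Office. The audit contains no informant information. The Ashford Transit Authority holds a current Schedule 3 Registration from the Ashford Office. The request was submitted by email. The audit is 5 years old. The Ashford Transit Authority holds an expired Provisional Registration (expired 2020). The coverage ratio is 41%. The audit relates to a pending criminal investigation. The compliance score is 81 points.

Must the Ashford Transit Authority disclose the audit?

Exception (a) fails — the audit contains no informant information.
All of (b)'s requirements are met (the number of pages in the record is 18, below the 22 limit; the audit is an unadopted draft). But: (f) operates — Dmitri is the subject of the audit. So (b) is unavailable.
Exception (c) does not apply: there is no Provisional Registration in force.
Exception (d) requires that the agency holds a current Tier B Waiver from the Ashford Office; but no current Tier B Waiver is held, so (d) is unavailable.
Exception (e): the audit relates to a pending investigation; a written security-exemption finding has been issued; the qualifying period is 190 days, under the 200 days limit — every condition holds. Turning to paragraphs (i)–(n): (i) operates against (e): a current Schedule 3 Registration is held. (j) is engaged (the compliance score is 81 points, less than the 88 points limit), but is set aside by (k): (k) applies — the coverage ratio is 41%, under the 47% limit. (l) operates (the record's age is 5 years, meeting the 5 years threshold), but is displaced by (m): (m) operates against (l): the registered capacity is 2,200 units, under the 2,540 units limit. (n), which would lift (m), is not engaged — assessed value is $280,000, not below $229,500. (e) is therefore removed.
Every exception is unavailable, so the rule governs.

Yes — the Ashford Transit Authority must disclose the audit.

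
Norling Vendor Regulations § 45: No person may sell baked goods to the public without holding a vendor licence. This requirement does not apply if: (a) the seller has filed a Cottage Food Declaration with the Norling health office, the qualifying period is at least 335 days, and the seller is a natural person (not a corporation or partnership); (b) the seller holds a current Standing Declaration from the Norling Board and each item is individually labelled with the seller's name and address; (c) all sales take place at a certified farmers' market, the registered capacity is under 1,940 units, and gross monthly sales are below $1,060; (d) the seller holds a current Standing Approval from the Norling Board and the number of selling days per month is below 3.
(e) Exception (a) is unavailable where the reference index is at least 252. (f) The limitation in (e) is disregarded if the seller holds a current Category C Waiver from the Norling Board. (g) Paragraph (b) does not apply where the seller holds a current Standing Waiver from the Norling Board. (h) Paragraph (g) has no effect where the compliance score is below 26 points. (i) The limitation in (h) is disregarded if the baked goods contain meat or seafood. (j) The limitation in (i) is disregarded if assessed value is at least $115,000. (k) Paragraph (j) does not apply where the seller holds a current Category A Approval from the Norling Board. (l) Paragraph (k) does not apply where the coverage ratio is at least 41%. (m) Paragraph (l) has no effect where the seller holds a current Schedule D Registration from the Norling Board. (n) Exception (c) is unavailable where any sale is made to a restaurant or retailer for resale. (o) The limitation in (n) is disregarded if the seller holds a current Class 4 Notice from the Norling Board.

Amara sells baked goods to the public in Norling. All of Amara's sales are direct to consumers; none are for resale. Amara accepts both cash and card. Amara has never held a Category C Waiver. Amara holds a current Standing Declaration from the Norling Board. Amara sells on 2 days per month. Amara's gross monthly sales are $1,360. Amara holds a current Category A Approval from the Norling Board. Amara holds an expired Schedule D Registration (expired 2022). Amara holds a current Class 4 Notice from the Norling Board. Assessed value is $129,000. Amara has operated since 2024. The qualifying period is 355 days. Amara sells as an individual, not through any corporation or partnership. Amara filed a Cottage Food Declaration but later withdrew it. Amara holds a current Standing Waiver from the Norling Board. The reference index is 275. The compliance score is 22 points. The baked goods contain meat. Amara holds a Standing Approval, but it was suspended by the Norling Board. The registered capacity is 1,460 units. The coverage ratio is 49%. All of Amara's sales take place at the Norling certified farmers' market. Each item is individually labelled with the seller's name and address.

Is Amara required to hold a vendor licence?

No — exception (b) applies; Amara is not required to hold a vendor licence.

Exception (a) fails — the Cottage Food Declaration was withdrawn.
Exception (b) is satisfied on its face — a current Standing Declaration is held; items are individually labelled. Under paragraphs (g)–(m): (g) applies (a current Standing Waiver is held), but is displaced by (h): (h) operates — the compliance score is 22 points, below the 26 points limit. (i) operates (the baked goods contain meat), but is overridden by (j): (j) operates against (i): assessed value is $129,000, meeting the $115,000 threshold. (k) is engaged (a current Category A Approval is held), but is displaced by (l): (l) applies — the coverage ratio is 49%, meeting the 41% threshold. (m), which would lift (l), is inapplicable — the Schedule D Registration is not current. (b) remains available.
Exception (c) fails — gross monthly sales are $1,360, not below $1,060.
Exception (d) requires that the seller holds a current Standing Approval from the Norling Board; but the Standing Approval is not current, so (d) is unavailable.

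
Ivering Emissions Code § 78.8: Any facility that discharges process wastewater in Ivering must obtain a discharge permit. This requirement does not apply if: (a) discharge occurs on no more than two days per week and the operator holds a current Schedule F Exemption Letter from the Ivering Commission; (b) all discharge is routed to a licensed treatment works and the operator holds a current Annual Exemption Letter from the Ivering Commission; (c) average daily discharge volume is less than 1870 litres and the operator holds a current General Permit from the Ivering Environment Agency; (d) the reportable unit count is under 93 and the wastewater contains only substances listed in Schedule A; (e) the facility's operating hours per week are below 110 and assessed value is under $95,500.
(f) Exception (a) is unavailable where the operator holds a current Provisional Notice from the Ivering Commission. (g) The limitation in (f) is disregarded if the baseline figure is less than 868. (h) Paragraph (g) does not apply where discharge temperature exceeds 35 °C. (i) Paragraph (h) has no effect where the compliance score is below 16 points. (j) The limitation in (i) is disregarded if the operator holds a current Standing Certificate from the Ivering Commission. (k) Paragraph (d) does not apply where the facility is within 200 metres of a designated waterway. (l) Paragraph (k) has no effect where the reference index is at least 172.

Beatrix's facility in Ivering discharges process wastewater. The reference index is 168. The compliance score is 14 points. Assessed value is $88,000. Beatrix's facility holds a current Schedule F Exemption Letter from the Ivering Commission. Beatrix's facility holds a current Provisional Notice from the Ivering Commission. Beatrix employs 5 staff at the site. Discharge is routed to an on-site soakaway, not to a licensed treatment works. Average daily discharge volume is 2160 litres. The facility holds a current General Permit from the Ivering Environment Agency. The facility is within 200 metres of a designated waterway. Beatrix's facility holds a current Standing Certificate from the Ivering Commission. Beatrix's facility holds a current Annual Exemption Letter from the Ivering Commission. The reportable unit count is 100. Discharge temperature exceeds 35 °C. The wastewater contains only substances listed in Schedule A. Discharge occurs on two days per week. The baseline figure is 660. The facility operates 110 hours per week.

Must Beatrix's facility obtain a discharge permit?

Yes — Beatrix's facility must obtain a discharge permit.

All of (a)'s requirements are met (discharge occurs on no more than two days per week; a current Schedule F Exemption Letter is held). But: (f) operates against (a): a current Provisional Notice is held. (g) operates (the baseline figure is 660, less than the 868 limit), but is itself disapplied by (h): (h) is triggered — discharge temperature exceeds 35 °C. (i) applies (the compliance score is 14 points, below the 16 points limit), but is set aside by (j): (j) operates against (i): a current Standing Certificate is held. Exception (a) does not apply.
Exception (b) does not apply: discharge is not routed to a licensed treatment works.
Exception (c) fails — average daily discharge volume is 2160 litres, not less than 1870 litres.
Exception (d) requires that the reportable unit count is under 93; but the reportable unit count is 100, not under 93, so (d) is unavailable.
Exception (e) fails — the facility's operating hours per week are 110, not below 110.
None of the exceptions is available; § 78.8 applies in full.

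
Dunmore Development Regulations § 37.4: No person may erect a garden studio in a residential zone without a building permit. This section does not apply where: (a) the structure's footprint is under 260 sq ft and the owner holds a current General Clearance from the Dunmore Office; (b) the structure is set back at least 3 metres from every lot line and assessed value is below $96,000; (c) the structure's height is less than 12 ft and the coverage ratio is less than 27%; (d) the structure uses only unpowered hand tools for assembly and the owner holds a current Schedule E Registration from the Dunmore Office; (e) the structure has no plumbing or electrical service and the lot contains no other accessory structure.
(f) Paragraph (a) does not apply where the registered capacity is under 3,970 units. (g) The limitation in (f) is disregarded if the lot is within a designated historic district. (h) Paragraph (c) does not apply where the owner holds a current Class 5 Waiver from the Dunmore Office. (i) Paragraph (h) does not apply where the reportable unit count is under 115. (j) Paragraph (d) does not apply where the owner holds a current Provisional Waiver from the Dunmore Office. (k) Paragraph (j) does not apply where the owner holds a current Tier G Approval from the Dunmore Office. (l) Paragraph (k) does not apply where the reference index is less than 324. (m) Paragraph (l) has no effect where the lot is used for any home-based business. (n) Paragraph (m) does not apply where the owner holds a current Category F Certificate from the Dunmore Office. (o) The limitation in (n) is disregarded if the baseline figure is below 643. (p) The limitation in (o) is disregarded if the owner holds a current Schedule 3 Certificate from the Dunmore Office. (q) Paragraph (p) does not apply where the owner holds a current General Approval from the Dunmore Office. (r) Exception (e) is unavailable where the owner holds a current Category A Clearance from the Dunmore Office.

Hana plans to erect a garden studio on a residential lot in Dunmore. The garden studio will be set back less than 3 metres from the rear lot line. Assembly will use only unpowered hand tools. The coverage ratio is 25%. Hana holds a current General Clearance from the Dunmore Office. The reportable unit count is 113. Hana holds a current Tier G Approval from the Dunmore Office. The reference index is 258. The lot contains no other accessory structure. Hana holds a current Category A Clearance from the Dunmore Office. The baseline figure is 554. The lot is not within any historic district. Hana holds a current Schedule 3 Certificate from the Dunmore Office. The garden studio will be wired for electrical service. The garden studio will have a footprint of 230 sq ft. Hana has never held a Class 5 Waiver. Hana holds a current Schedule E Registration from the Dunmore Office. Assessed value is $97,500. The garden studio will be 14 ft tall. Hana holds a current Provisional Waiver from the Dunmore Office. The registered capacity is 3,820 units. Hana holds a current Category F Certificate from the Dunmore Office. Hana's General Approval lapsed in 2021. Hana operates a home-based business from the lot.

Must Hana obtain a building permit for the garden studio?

Exception (a) is satisfied on its face — the structure's footprint is 230 sq ft, under the 260 sq ft limit; a current General Clearance is held. But applying paragraphs (f)–(g): (f) operates against (a): the registered capacity is 3,820 units, under the 3,970 units limit. (g) is not triggered (the lot is not in a historic district), so (f) stands. So (a) is unavailable.
Exception (b) requires that the structure is set back at least 3 metres from every lot line; but the rear setback is under 3 m, so (b) is unavailable.
Exception (c) fails — the structure's height is 14 ft, not less than 12 ft.
Exception (d) is satisfied on its face — assembly uses only hand tools; a current Schedule E Registration is held. But applying paragraphs (j)–(q): (j) applies — a current Provisional Waiver is held. (k) would limit (j) — a current Tier G Approval is held — but (l) sets (k) aside: (l) operates against (k): the reference index is 258, less than the 324 limit. (m) is engaged (a home-based business operates on the lot), but yields to (n): (n) operates — a current Category F Certificate is held. (o) is triggered (the baseline figure is 554, below the 643 limit), but is itself disapplied by (p): (p) operates against (o): a current Schedule 3 Certificate is held. (q), which would lift (p), is inapplicable — there is no General Approval in force. (d) is therefore removed.
Exception (e) fails — electrical service is planned.
None of the exceptions is available; § 37.4 applies in full.

Yes — Hana must obtain a building permit.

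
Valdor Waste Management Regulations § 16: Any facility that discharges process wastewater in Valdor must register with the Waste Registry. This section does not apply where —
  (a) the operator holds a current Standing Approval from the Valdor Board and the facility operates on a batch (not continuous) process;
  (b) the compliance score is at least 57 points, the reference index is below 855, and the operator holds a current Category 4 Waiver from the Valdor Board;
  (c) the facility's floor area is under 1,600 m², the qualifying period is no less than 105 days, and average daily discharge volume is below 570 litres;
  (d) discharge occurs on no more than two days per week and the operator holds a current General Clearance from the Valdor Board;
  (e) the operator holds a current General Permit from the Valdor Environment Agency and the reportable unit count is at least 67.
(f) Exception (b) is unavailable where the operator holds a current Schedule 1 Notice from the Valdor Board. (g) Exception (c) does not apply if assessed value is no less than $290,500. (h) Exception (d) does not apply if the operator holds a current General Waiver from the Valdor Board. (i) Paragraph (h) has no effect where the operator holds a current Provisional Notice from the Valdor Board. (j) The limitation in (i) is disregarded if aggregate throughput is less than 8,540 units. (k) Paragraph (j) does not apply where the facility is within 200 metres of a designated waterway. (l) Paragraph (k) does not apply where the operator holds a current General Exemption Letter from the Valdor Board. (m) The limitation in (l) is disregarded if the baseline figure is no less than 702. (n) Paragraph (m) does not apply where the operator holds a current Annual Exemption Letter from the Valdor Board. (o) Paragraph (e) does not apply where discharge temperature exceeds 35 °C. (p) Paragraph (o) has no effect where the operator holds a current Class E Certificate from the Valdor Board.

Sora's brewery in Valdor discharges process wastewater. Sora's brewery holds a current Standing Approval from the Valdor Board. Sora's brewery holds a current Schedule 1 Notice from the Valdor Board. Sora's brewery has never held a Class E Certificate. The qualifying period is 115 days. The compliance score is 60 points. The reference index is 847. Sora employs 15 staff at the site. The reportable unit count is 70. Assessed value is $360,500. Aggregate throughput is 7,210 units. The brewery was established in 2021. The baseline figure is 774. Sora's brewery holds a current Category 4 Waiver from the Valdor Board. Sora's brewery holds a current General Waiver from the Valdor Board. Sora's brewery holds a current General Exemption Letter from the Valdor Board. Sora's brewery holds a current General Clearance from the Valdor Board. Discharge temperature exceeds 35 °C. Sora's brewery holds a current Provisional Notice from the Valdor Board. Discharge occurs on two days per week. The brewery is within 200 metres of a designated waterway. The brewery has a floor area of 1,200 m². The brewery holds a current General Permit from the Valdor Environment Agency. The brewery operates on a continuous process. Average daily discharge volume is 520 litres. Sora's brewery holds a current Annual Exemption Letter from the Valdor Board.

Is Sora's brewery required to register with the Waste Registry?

Exception (a) requires that the facility operates on a batch (not continuous) process; but the facility operates on a continuous process, so (a) is unavailable.
Exception (b)'s conditions are all satisfied: the compliance score is 60 points, meeting the 57 points threshold; the reference index is 847, below the 855 limit; a current Category 4 Waiver is held. But applying paragraph (f): (f) is triggered — a current Schedule 1 Notice is held. So (b) is unavailable.
Exception (c): the facility's floor area is 1,200 m², under the 1,600 m² limit; the qualifying period is 115 days, meeting the 105 days threshold; average daily discharge volume is 520 litres, below the 570 litres limit — every condition holds. But: (g) operates against (c): assessed value is $360,500, meeting the $290,500 threshold. (c) is therefore removed.
Exception (d): discharge occurs on no more than two days per week; a current General Clearance is held — every condition holds. However, paragraphs (h)–(n) must be considered: (h) operates against (d): a current General Waiver is held. (i) would limit (h) — a current Provisional Notice is held — but (j) sets (i) aside: (j) operates — aggregate throughput is 7,210 units, less than the 8,540 units limit. (k) operates (the brewery is within 200 m of a designated waterway), but is itself disapplied by (l): (l) operates against (k): a current General Exemption Letter is held. (m) would limit (l) — the baseline figure is 774, meeting the 702 threshold — but (n) sets (m) aside: (n) operates — a current Annual Exemption Letter is held. Exception (d) does not apply.
Exception (e)'s conditions are all satisfied: a current General Permit is held; the reportable unit count is 70, meeting the 67 threshold. Turning to paragraphs (o)–(p): (o) operates against (e): discharge temperature exceeds 35 °C. (p) is not triggered (the Class E Certificate is not current), so (o) stands. (e) is therefore removed.
No exception displaces § 16.

Yes — Sora's brewery must register with the Waste Registry.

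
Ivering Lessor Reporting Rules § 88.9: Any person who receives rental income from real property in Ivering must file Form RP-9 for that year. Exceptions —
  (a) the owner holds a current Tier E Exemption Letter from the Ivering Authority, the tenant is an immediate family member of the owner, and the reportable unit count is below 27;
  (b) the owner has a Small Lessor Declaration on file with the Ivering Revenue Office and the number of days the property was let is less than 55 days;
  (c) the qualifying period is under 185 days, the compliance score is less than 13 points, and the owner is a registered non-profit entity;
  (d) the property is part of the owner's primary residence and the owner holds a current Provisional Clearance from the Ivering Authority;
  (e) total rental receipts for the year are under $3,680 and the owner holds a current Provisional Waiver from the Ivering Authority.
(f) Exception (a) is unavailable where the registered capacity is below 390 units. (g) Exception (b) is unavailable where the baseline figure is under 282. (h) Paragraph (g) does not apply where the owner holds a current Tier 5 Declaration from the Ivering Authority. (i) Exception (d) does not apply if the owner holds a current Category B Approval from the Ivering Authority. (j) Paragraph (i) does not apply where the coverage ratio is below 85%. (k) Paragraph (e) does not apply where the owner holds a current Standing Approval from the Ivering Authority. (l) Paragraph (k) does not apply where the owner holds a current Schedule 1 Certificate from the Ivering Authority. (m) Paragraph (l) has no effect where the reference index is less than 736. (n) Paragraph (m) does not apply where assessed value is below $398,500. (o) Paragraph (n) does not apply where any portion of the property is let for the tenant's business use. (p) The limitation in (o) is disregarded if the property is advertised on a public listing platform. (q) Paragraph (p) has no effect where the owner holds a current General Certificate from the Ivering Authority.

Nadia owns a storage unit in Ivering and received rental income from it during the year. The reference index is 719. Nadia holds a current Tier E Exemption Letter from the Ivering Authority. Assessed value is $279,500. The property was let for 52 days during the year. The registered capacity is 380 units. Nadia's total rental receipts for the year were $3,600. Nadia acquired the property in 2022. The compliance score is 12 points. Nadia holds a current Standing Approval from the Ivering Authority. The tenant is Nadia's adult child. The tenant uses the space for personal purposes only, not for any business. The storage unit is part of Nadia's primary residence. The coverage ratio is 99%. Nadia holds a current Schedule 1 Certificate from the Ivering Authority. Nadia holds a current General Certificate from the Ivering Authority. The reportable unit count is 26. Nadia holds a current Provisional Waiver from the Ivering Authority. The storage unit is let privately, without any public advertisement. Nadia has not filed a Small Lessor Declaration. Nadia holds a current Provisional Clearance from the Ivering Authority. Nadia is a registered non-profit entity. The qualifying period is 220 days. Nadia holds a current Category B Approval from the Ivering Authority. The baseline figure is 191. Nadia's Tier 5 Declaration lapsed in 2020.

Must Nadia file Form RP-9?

Exception (a): a current Tier E Exemption Letter is held; the tenant is an immediate family member; the reportable unit count is 26, below the 27 limit — every condition holds. But applying paragraph (f): (f) operates against (a): the registered capacity is 380 units, below the 390 units limit. Exception (a) does not apply.
Exception (b) does not apply: no Small Lessor Declaration is on file.
Exception (c) does not apply: the qualifying period is 220 days, not under 185 days.
All of (d)'s requirements are met (the storage unit is part of the primary residence; a current Provisional Clearance is held). But: (i) operates against (d): a current Category B Approval is held. (j) is inapplicable (the coverage ratio is 99%, not below 85%), so (i) stands. (d) is therefore removed.
Exception (e): total rental receipts for the year are $3,600, under the $3,680 limit; a current Provisional Waiver is held — every condition holds. Under paragraphs (k)–(q): (k) would limit (e) — a current Standing Approval is held — but (l) sets (k) aside: (l) operates against (k): a current Schedule 1 Certificate is held. (m) is triggered (the reference index is 719, less than the 736 limit), but is itself disapplied by (n): (n) operates against (m): assessed value is $279,500, below the $398,500 limit. (o) does not operate here (the space is used for personal purposes only), so (n) stands. So (e) applies.

No — exception (e) applies; Nadia is not required to file Form RP-9.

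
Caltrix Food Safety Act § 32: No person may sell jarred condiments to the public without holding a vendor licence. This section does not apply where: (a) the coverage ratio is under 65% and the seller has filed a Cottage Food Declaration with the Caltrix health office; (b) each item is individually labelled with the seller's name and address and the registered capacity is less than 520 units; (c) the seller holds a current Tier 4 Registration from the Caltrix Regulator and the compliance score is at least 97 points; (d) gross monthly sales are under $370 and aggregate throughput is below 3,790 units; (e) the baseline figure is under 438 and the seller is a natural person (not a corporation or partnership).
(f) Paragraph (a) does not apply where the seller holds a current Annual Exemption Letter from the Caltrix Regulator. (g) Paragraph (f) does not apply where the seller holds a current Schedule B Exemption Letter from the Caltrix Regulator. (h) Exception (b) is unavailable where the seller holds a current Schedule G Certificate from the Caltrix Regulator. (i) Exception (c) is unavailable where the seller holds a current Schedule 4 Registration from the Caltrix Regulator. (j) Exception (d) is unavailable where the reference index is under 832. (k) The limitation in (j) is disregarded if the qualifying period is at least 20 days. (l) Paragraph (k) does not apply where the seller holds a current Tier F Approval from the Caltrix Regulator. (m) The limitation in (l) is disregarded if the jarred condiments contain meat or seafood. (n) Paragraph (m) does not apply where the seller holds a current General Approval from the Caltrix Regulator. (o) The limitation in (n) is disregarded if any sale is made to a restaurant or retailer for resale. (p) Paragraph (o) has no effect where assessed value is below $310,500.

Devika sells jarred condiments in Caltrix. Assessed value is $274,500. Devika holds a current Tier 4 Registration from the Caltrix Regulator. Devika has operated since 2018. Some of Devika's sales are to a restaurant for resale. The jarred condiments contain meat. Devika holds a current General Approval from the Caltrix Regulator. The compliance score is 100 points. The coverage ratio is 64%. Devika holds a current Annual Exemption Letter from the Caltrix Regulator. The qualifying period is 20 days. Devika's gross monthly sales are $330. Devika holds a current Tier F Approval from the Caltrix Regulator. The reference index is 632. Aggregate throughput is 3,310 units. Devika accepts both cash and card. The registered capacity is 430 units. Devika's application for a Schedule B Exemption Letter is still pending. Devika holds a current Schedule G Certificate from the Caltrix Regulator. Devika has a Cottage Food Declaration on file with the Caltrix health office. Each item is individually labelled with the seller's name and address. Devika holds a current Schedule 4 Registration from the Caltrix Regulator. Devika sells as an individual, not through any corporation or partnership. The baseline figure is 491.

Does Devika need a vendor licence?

All of (a)'s requirements are met (the coverage ratio is 64%, under the 65% limit; a Cottage Food Declaration is on file). However, paragraphs (f)–(g) must be considered: (f) operates against (a): a current Annual Exemption Letter is held. (g), which would lift (f), does not operate here — there is no Schedule B Exemption Letter in force. So (a) is unavailable.
Exception (b): items are individually labelled; the registered capacity is 430 units, less than the 520 units limit — every condition holds. Turning to paragraph (h): (h) applies — a current Schedule G Certificate is held. (b) is therefore removed.
Exception (c) is satisfied on its face — a current Tier 4 Registration is held; the compliance score is 100 points, meeting the 97 points threshold. But: (i) operates against (c): a current Schedule 4 Registration is held. (c) is therefore removed.
All of (d)'s requirements are met (gross monthly sales are $330, under the $370 limit; aggregate throughput is 3,310 units, below the 3,790 units limit). But: (j) operates against (d): the reference index is 632, under the 832 limit. (k) would limit (j) — the qualifying period is 20 days, meeting the 20 days threshold — but (l) sets (k) aside: (l) applies — a current Tier F Approval is held. (m) is triggered (the jarred condiments contain meat), but is overridden by (n): (n) operates against (m): a current General Approval is held. (o) is triggered (some sales are to a restaurant for resale), but is displaced by (p): (p) operates against (o): assessed value is $274,500, below the $310,500 limit. Exception (d) does not apply.
Exception (e) fails — the baseline figure is 491, not under 438.
No exception is made out. Devika falls within the general rule.

Yes — Devika must hold a vendor licence.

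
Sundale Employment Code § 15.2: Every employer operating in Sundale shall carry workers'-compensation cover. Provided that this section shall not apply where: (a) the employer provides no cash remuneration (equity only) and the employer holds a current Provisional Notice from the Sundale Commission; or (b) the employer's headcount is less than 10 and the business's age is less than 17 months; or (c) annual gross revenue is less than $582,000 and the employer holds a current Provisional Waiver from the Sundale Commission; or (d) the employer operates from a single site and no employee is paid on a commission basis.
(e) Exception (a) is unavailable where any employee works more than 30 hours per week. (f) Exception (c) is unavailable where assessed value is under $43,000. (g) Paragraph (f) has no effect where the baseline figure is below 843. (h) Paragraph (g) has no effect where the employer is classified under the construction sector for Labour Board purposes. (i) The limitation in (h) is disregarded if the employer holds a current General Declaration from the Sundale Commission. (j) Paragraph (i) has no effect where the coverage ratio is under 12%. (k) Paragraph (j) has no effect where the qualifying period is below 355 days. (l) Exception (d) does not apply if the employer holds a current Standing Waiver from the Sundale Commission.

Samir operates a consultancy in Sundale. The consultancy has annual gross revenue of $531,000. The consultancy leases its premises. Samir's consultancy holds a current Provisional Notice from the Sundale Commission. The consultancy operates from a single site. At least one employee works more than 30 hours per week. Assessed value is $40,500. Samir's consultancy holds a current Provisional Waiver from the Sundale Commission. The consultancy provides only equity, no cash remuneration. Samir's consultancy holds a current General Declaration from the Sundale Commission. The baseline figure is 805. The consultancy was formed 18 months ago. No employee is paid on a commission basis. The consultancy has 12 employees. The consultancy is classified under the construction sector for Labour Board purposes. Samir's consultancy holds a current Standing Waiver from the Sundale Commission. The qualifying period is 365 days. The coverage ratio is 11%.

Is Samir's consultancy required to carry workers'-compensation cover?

Exception (a): remuneration is equity-only; a current Provisional Notice is held — every condition holds. But: (e) operates against (a): at least one employee exceeds 30 hours/week. (a) is therefore removed.
Exception (b) does not apply: the employer's headcount is 12, not less than 10.
All of (c)'s requirements are met (annual gross revenue is $531,000, less than the $582,000 limit; a current Provisional Waiver is held). However, paragraphs (f)–(k) must be considered: (f) is engaged — assessed value is $40,500, under the $43,000 limit. (g) would limit (f) — the baseline figure is 805, below the 843 limit — but (h) sets (g) aside: (h) is engaged — the consultancy is classified under the construction sector. (i) would limit (h) — a current General Declaration is held — but (j) sets (i) aside: (j) is engaged — the coverage ratio is 11%, under the 12% limit. (k), which would lift (j), is inapplicable — the qualifying period is 365 days, not below 355 days. Exception (c) does not apply.
Exception (d): the employer operates from a single site; no employee is paid on commission — every condition holds. However, paragraph (l) must be considered: (l) applies — a current Standing Waiver is held. So (d) is unavailable.
None of the exceptions is available; § 15.2 applies in full.

Yes — Samir's consultancy must carry workers'-compensation cover.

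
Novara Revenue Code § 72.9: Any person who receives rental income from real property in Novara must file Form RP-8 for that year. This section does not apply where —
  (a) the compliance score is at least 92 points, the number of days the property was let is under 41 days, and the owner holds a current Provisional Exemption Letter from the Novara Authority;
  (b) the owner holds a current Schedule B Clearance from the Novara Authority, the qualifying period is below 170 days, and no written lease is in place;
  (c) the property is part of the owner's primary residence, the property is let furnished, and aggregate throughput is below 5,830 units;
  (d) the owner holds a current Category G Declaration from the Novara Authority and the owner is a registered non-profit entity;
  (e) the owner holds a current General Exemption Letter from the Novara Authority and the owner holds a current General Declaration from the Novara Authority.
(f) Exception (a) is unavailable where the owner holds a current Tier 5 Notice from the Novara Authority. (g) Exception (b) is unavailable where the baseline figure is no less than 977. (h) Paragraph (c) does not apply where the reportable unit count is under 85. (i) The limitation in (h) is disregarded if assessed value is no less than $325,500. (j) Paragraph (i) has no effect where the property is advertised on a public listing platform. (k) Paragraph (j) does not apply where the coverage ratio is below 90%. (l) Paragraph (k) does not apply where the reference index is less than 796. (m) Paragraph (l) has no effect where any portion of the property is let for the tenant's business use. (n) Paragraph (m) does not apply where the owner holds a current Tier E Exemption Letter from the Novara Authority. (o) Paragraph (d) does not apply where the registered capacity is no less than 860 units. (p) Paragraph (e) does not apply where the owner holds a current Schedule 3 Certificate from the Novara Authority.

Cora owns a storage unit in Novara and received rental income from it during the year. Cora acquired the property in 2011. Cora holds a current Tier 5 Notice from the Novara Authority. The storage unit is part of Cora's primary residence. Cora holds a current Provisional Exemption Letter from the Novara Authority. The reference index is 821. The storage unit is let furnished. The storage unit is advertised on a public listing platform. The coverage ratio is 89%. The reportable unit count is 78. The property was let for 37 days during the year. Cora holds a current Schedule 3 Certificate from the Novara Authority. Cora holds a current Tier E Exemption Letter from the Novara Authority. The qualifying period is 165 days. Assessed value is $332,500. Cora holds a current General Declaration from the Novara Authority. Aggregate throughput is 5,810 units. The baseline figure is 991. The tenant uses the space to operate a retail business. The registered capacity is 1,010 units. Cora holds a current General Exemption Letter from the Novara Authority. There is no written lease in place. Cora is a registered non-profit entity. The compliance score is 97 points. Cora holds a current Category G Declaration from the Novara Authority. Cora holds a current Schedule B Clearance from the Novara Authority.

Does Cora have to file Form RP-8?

Exception (a) is satisfied on its face — the compliance score is 97 points, meeting the 92 points threshold; the number of days the property was let is 37 days, under the 41 days limit; a current Provisional Exemption Letter is held. However, paragraph (f) must be considered: (f) is triggered — a current Tier 5 Notice is held. So (a) is unavailable.
All of (b)'s requirements are met (a current Schedule B Clearance is held; the qualifying period is 165 days, below the 170 days limit; there is no written lease). But: (g) operates against (b): the baseline figure is 991, meeting the 977 threshold. (b) is therefore removed.
Exception (c) is satisfied on its face — the storage unit is part of the primary residence; the property is let furnished; aggregate throughput is 5,810 units, below the 5,830 units limit. Considering the limiting provisions: (h) operates (the reportable unit count is 78, under the 85 limit), but yields to (i): (i) operates — assessed value is $332,500, meeting the $325,500 threshold. (j) would limit (i) — the property is publicly advertised — but (k) sets (j) aside: (k) is engaged — the coverage ratio is 89%, below the 90% limit. (l) is not engaged (the reference index is 821, not less than 796), so (k) stands. So (c) applies.
Exception (d)'s conditions are all satisfied: a current Category G Declaration is held; Cora is a registered non-profit. But applying paragraph (o): (o) operates against (d): the registered capacity is 1,010 units, meeting the 860 units threshold. So (d) is unavailable.
Exception (e) is satisfied on its face — a current General Exemption Letter is held; a current General Declaration is held. However, paragraph (p) must be considered: (p) operates against (e): a current Schedule 3 Certificate is held. (e) is therefore removed.

No — exception (c) applies; Cora is not required to file Form RP-8.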